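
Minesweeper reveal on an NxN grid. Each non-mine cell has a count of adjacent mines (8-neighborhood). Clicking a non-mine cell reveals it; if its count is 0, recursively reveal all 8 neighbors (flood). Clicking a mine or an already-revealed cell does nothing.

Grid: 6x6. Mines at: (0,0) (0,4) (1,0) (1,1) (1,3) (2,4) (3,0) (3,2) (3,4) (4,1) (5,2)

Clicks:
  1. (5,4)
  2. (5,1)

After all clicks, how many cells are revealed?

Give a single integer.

Answer: 7

Derivation:
Click 1 (5,4) count=0: revealed 6 new [(4,3) (4,4) (4,5) (5,3) (5,4) (5,5)] -> total=6
Click 2 (5,1) count=2: revealed 1 new [(5,1)] -> total=7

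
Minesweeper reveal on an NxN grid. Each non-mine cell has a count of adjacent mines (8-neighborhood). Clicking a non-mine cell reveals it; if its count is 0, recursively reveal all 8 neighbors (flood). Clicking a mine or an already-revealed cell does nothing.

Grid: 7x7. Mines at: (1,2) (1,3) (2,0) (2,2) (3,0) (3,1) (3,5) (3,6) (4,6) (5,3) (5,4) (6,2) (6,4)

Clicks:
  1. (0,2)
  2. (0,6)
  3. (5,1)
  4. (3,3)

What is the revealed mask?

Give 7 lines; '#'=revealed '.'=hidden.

Click 1 (0,2) count=2: revealed 1 new [(0,2)] -> total=1
Click 2 (0,6) count=0: revealed 9 new [(0,4) (0,5) (0,6) (1,4) (1,5) (1,6) (2,4) (2,5) (2,6)] -> total=10
Click 3 (5,1) count=1: revealed 1 new [(5,1)] -> total=11
Click 4 (3,3) count=1: revealed 1 new [(3,3)] -> total=12

Answer: ..#.###
....###
....###
...#...
.......
.#.....
.......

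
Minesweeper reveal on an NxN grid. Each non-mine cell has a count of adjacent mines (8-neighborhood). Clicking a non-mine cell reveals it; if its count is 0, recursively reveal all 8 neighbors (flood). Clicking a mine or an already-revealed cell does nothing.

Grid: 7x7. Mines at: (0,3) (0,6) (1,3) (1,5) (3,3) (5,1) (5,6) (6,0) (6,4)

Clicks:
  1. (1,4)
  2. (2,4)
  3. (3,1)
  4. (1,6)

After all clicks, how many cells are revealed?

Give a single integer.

Click 1 (1,4) count=3: revealed 1 new [(1,4)] -> total=1
Click 2 (2,4) count=3: revealed 1 new [(2,4)] -> total=2
Click 3 (3,1) count=0: revealed 15 new [(0,0) (0,1) (0,2) (1,0) (1,1) (1,2) (2,0) (2,1) (2,2) (3,0) (3,1) (3,2) (4,0) (4,1) (4,2)] -> total=17
Click 4 (1,6) count=2: revealed 1 new [(1,6)] -> total=18

Answer: 18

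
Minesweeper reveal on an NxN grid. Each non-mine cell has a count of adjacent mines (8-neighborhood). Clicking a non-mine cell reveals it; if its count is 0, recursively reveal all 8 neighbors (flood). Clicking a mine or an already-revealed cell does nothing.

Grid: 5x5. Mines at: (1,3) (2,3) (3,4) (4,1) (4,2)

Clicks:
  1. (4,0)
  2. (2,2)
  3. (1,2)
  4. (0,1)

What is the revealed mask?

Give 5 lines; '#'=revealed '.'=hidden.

Click 1 (4,0) count=1: revealed 1 new [(4,0)] -> total=1
Click 2 (2,2) count=2: revealed 1 new [(2,2)] -> total=2
Click 3 (1,2) count=2: revealed 1 new [(1,2)] -> total=3
Click 4 (0,1) count=0: revealed 10 new [(0,0) (0,1) (0,2) (1,0) (1,1) (2,0) (2,1) (3,0) (3,1) (3,2)] -> total=13

Answer: ###..
###..
###..
###..
#....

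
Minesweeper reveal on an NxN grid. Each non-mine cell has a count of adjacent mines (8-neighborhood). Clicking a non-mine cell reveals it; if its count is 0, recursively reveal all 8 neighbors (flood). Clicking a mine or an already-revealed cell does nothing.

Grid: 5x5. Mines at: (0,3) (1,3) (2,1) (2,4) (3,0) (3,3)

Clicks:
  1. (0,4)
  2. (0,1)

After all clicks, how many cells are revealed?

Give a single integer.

Answer: 7

Derivation:
Click 1 (0,4) count=2: revealed 1 new [(0,4)] -> total=1
Click 2 (0,1) count=0: revealed 6 new [(0,0) (0,1) (0,2) (1,0) (1,1) (1,2)] -> total=7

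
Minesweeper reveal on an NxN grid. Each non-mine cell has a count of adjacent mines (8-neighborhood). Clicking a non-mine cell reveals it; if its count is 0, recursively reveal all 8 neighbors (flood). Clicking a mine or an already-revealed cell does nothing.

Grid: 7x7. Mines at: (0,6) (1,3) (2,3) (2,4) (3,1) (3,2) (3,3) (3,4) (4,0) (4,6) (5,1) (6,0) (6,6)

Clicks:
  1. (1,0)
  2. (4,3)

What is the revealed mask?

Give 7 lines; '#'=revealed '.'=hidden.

Click 1 (1,0) count=0: revealed 9 new [(0,0) (0,1) (0,2) (1,0) (1,1) (1,2) (2,0) (2,1) (2,2)] -> total=9
Click 2 (4,3) count=3: revealed 1 new [(4,3)] -> total=10

Answer: ###....
###....
###....
.......
...#...
.......
.......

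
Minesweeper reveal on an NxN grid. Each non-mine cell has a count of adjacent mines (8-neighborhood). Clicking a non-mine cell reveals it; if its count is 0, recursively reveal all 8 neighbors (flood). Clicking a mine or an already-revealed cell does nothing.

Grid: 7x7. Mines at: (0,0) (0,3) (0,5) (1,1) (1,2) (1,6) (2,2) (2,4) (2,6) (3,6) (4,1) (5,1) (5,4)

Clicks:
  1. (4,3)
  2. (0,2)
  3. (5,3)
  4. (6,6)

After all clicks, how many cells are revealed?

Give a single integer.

Answer: 9

Derivation:
Click 1 (4,3) count=1: revealed 1 new [(4,3)] -> total=1
Click 2 (0,2) count=3: revealed 1 new [(0,2)] -> total=2
Click 3 (5,3) count=1: revealed 1 new [(5,3)] -> total=3
Click 4 (6,6) count=0: revealed 6 new [(4,5) (4,6) (5,5) (5,6) (6,5) (6,6)] -> total=9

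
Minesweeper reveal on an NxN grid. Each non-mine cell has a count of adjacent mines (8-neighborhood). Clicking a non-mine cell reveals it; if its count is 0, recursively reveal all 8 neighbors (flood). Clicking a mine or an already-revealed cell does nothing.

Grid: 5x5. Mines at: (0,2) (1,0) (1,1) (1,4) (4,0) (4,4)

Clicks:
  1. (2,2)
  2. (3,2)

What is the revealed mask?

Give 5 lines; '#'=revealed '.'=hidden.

Click 1 (2,2) count=1: revealed 1 new [(2,2)] -> total=1
Click 2 (3,2) count=0: revealed 8 new [(2,1) (2,3) (3,1) (3,2) (3,3) (4,1) (4,2) (4,3)] -> total=9

Answer: .....
.....
.###.
.###.
.###.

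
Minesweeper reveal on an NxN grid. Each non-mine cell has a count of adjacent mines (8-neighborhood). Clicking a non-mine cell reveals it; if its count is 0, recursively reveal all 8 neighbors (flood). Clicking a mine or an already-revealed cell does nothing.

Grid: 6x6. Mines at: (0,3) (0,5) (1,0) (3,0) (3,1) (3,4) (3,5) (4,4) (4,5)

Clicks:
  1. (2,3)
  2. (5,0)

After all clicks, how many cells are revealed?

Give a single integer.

Answer: 9

Derivation:
Click 1 (2,3) count=1: revealed 1 new [(2,3)] -> total=1
Click 2 (5,0) count=0: revealed 8 new [(4,0) (4,1) (4,2) (4,3) (5,0) (5,1) (5,2) (5,3)] -> total=9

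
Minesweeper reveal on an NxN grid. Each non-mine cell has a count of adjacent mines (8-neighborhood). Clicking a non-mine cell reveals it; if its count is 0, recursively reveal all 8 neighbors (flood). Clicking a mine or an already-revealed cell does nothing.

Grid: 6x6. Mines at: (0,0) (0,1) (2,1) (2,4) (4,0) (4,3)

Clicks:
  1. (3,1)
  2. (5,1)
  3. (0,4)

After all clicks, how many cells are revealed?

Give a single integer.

Click 1 (3,1) count=2: revealed 1 new [(3,1)] -> total=1
Click 2 (5,1) count=1: revealed 1 new [(5,1)] -> total=2
Click 3 (0,4) count=0: revealed 8 new [(0,2) (0,3) (0,4) (0,5) (1,2) (1,3) (1,4) (1,5)] -> total=10

Answer: 10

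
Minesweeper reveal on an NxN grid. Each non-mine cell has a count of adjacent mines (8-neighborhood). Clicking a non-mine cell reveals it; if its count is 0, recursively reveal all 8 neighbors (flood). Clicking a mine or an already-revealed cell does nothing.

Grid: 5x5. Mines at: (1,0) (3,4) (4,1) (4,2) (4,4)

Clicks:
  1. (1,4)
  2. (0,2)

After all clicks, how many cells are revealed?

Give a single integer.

Answer: 15

Derivation:
Click 1 (1,4) count=0: revealed 15 new [(0,1) (0,2) (0,3) (0,4) (1,1) (1,2) (1,3) (1,4) (2,1) (2,2) (2,3) (2,4) (3,1) (3,2) (3,3)] -> total=15
Click 2 (0,2) count=0: revealed 0 new [(none)] -> total=15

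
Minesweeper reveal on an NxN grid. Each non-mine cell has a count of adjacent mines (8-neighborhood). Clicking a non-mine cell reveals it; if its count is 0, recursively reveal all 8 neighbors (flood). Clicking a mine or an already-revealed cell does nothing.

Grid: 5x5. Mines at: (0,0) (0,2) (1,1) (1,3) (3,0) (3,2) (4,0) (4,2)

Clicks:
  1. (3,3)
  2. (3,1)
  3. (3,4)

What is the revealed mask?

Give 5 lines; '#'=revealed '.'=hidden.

Answer: .....
.....
...##
.#.##
...##

Derivation:
Click 1 (3,3) count=2: revealed 1 new [(3,3)] -> total=1
Click 2 (3,1) count=4: revealed 1 new [(3,1)] -> total=2
Click 3 (3,4) count=0: revealed 5 new [(2,3) (2,4) (3,4) (4,3) (4,4)] -> total=7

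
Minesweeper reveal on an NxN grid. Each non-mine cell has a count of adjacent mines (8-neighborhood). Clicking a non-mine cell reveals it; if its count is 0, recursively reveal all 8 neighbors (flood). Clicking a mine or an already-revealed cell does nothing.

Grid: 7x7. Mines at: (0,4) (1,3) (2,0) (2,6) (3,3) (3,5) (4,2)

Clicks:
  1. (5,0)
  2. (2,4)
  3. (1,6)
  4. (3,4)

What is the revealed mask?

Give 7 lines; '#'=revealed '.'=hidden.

Click 1 (5,0) count=0: revealed 22 new [(3,0) (3,1) (4,0) (4,1) (4,3) (4,4) (4,5) (4,6) (5,0) (5,1) (5,2) (5,3) (5,4) (5,5) (5,6) (6,0) (6,1) (6,2) (6,3) (6,4) (6,5) (6,6)] -> total=22
Click 2 (2,4) count=3: revealed 1 new [(2,4)] -> total=23
Click 3 (1,6) count=1: revealed 1 new [(1,6)] -> total=24
Click 4 (3,4) count=2: revealed 1 new [(3,4)] -> total=25

Answer: .......
......#
....#..
##..#..
##.####
#######
#######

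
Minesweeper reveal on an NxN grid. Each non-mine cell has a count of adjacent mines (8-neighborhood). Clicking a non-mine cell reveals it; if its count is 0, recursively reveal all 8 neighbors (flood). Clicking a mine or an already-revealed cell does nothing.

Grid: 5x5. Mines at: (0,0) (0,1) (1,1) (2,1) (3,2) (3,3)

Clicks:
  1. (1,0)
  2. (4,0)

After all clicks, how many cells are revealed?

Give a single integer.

Click 1 (1,0) count=4: revealed 1 new [(1,0)] -> total=1
Click 2 (4,0) count=0: revealed 4 new [(3,0) (3,1) (4,0) (4,1)] -> total=5

Answer: 5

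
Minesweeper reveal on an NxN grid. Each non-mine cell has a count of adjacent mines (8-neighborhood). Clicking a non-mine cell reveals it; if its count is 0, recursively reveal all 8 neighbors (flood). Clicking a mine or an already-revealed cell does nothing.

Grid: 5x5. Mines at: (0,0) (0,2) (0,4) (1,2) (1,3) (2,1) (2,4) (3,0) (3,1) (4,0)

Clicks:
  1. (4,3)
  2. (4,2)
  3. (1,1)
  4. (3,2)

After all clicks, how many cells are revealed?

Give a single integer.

Answer: 7

Derivation:
Click 1 (4,3) count=0: revealed 6 new [(3,2) (3,3) (3,4) (4,2) (4,3) (4,4)] -> total=6
Click 2 (4,2) count=1: revealed 0 new [(none)] -> total=6
Click 3 (1,1) count=4: revealed 1 new [(1,1)] -> total=7
Click 4 (3,2) count=2: revealed 0 new [(none)] -> total=7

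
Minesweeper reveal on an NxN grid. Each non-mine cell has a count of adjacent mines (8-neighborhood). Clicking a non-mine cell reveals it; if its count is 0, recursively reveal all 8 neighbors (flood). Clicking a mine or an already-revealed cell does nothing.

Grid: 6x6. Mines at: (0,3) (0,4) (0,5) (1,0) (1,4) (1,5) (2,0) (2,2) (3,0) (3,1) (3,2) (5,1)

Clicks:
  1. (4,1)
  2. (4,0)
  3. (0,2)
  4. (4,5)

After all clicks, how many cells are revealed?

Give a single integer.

Click 1 (4,1) count=4: revealed 1 new [(4,1)] -> total=1
Click 2 (4,0) count=3: revealed 1 new [(4,0)] -> total=2
Click 3 (0,2) count=1: revealed 1 new [(0,2)] -> total=3
Click 4 (4,5) count=0: revealed 14 new [(2,3) (2,4) (2,5) (3,3) (3,4) (3,5) (4,2) (4,3) (4,4) (4,5) (5,2) (5,3) (5,4) (5,5)] -> total=17

Answer: 17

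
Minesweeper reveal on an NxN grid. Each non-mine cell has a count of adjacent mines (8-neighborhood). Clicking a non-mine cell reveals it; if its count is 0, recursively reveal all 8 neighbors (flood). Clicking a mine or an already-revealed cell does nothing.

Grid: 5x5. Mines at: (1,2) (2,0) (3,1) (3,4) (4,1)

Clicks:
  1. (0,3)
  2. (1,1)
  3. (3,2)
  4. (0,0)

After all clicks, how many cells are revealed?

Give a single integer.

Click 1 (0,3) count=1: revealed 1 new [(0,3)] -> total=1
Click 2 (1,1) count=2: revealed 1 new [(1,1)] -> total=2
Click 3 (3,2) count=2: revealed 1 new [(3,2)] -> total=3
Click 4 (0,0) count=0: revealed 3 new [(0,0) (0,1) (1,0)] -> total=6

Answer: 6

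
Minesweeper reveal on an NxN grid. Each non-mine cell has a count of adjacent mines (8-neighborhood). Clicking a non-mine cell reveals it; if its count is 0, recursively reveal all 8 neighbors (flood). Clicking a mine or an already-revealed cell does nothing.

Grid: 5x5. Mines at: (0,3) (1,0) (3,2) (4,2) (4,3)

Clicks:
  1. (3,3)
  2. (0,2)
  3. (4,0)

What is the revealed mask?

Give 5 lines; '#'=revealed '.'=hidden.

Answer: ..#..
.....
##...
##.#.
##...

Derivation:
Click 1 (3,3) count=3: revealed 1 new [(3,3)] -> total=1
Click 2 (0,2) count=1: revealed 1 new [(0,2)] -> total=2
Click 3 (4,0) count=0: revealed 6 new [(2,0) (2,1) (3,0) (3,1) (4,0) (4,1)] -> total=8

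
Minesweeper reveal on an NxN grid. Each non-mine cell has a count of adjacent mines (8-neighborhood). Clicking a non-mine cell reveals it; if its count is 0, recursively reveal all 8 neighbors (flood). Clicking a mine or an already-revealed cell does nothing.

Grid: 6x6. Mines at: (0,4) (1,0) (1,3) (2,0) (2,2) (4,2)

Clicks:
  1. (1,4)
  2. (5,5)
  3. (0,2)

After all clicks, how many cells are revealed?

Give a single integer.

Click 1 (1,4) count=2: revealed 1 new [(1,4)] -> total=1
Click 2 (5,5) count=0: revealed 13 new [(1,5) (2,3) (2,4) (2,5) (3,3) (3,4) (3,5) (4,3) (4,4) (4,5) (5,3) (5,4) (5,5)] -> total=14
Click 3 (0,2) count=1: revealed 1 new [(0,2)] -> total=15

Answer: 15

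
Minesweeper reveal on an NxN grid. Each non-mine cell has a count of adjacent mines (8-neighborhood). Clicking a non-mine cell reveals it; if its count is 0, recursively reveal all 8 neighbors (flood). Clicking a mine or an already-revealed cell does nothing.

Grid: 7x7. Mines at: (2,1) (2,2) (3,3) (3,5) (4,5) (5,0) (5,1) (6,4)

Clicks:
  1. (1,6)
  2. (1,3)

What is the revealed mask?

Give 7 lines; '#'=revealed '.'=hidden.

Answer: #######
#######
...####
.......
.......
.......
.......

Derivation:
Click 1 (1,6) count=0: revealed 18 new [(0,0) (0,1) (0,2) (0,3) (0,4) (0,5) (0,6) (1,0) (1,1) (1,2) (1,3) (1,4) (1,5) (1,6) (2,3) (2,4) (2,5) (2,6)] -> total=18
Click 2 (1,3) count=1: revealed 0 new [(none)] -> total=18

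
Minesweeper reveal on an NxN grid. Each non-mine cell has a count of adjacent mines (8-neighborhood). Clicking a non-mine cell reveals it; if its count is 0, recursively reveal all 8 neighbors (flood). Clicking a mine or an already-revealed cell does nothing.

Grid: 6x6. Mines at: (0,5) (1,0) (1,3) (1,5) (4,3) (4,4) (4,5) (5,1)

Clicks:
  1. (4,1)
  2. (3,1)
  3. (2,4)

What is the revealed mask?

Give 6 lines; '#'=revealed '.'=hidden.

Answer: ......
......
###.#.
###...
###...
......

Derivation:
Click 1 (4,1) count=1: revealed 1 new [(4,1)] -> total=1
Click 2 (3,1) count=0: revealed 8 new [(2,0) (2,1) (2,2) (3,0) (3,1) (3,2) (4,0) (4,2)] -> total=9
Click 3 (2,4) count=2: revealed 1 new [(2,4)] -> total=10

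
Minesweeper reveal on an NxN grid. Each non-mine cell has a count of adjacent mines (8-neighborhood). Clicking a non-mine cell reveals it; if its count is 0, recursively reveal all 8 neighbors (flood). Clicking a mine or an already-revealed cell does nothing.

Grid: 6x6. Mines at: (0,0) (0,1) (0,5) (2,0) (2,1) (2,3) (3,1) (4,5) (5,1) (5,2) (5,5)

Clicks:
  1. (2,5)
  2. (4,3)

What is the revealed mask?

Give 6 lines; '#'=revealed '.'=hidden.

Answer: ......
....##
....##
....##
...#..
......

Derivation:
Click 1 (2,5) count=0: revealed 6 new [(1,4) (1,5) (2,4) (2,5) (3,4) (3,5)] -> total=6
Click 2 (4,3) count=1: revealed 1 new [(4,3)] -> total=7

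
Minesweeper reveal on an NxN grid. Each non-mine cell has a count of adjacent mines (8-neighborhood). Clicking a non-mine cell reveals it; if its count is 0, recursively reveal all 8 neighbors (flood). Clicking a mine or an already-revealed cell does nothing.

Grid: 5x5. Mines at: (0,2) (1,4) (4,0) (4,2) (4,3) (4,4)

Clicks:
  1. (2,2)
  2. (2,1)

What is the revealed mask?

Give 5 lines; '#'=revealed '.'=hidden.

Answer: ##...
####.
####.
####.
.....

Derivation:
Click 1 (2,2) count=0: revealed 14 new [(0,0) (0,1) (1,0) (1,1) (1,2) (1,3) (2,0) (2,1) (2,2) (2,3) (3,0) (3,1) (3,2) (3,3)] -> total=14
Click 2 (2,1) count=0: revealed 0 new [(none)] -> total=14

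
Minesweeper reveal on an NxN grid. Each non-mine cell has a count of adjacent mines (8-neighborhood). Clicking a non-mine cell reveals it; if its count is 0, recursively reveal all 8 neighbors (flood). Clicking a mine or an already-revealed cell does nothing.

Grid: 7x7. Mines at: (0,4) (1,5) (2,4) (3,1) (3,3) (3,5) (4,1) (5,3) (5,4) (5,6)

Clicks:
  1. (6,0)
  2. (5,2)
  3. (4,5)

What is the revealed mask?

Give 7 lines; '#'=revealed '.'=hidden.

Answer: .......
.......
.......
.......
.....#.
###....
###....

Derivation:
Click 1 (6,0) count=0: revealed 6 new [(5,0) (5,1) (5,2) (6,0) (6,1) (6,2)] -> total=6
Click 2 (5,2) count=2: revealed 0 new [(none)] -> total=6
Click 3 (4,5) count=3: revealed 1 new [(4,5)] -> total=7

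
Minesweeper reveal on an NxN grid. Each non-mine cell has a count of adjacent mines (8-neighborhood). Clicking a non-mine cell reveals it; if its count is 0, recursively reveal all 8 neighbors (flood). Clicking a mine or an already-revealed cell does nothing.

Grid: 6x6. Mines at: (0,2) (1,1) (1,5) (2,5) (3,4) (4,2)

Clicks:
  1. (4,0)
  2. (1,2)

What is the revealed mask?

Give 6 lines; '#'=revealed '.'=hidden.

Answer: ......
..#...
##....
##....
##....
##....

Derivation:
Click 1 (4,0) count=0: revealed 8 new [(2,0) (2,1) (3,0) (3,1) (4,0) (4,1) (5,0) (5,1)] -> total=8
Click 2 (1,2) count=2: revealed 1 new [(1,2)] -> total=9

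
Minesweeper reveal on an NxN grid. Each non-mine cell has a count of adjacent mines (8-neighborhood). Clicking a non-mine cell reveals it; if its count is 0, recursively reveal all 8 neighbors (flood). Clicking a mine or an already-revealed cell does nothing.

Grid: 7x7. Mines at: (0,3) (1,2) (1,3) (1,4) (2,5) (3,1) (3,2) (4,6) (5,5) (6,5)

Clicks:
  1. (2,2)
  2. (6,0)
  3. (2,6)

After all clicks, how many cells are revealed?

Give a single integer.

Answer: 17

Derivation:
Click 1 (2,2) count=4: revealed 1 new [(2,2)] -> total=1
Click 2 (6,0) count=0: revealed 15 new [(4,0) (4,1) (4,2) (4,3) (4,4) (5,0) (5,1) (5,2) (5,3) (5,4) (6,0) (6,1) (6,2) (6,3) (6,4)] -> total=16
Click 3 (2,6) count=1: revealed 1 new [(2,6)] -> total=17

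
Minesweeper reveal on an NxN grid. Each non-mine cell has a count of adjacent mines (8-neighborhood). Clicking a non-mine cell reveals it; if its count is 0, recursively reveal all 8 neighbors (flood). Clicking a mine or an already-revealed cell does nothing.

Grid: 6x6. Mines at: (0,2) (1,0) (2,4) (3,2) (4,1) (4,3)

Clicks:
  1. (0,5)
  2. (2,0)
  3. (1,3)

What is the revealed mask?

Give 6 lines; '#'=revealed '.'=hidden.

Click 1 (0,5) count=0: revealed 6 new [(0,3) (0,4) (0,5) (1,3) (1,4) (1,5)] -> total=6
Click 2 (2,0) count=1: revealed 1 new [(2,0)] -> total=7
Click 3 (1,3) count=2: revealed 0 new [(none)] -> total=7

Answer: ...###
...###
#.....
......
......
......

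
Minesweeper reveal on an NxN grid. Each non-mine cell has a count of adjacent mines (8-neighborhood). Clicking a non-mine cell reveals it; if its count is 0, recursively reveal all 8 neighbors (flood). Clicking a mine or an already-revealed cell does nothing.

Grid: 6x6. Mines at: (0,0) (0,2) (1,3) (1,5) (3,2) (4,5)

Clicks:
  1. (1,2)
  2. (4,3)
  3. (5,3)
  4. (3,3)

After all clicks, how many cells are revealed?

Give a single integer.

Answer: 18

Derivation:
Click 1 (1,2) count=2: revealed 1 new [(1,2)] -> total=1
Click 2 (4,3) count=1: revealed 1 new [(4,3)] -> total=2
Click 3 (5,3) count=0: revealed 15 new [(1,0) (1,1) (2,0) (2,1) (3,0) (3,1) (4,0) (4,1) (4,2) (4,4) (5,0) (5,1) (5,2) (5,3) (5,4)] -> total=17
Click 4 (3,3) count=1: revealed 1 new [(3,3)] -> total=18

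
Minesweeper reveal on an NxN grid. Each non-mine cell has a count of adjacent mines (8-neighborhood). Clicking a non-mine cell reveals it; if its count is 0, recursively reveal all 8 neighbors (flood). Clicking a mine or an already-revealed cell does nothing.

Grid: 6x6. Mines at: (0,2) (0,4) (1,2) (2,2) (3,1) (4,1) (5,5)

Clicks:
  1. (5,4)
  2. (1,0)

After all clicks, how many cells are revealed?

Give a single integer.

Click 1 (5,4) count=1: revealed 1 new [(5,4)] -> total=1
Click 2 (1,0) count=0: revealed 6 new [(0,0) (0,1) (1,0) (1,1) (2,0) (2,1)] -> total=7

Answer: 7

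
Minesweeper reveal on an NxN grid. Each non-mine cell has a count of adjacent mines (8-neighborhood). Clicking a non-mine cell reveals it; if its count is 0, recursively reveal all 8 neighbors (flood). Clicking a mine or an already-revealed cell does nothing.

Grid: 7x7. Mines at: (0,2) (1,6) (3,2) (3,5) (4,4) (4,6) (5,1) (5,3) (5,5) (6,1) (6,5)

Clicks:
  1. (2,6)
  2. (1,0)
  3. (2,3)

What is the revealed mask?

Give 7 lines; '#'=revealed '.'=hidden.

Answer: ##.....
##.....
##.#..#
##.....
##.....
.......
.......

Derivation:
Click 1 (2,6) count=2: revealed 1 new [(2,6)] -> total=1
Click 2 (1,0) count=0: revealed 10 new [(0,0) (0,1) (1,0) (1,1) (2,0) (2,1) (3,0) (3,1) (4,0) (4,1)] -> total=11
Click 3 (2,3) count=1: revealed 1 new [(2,3)] -> total=12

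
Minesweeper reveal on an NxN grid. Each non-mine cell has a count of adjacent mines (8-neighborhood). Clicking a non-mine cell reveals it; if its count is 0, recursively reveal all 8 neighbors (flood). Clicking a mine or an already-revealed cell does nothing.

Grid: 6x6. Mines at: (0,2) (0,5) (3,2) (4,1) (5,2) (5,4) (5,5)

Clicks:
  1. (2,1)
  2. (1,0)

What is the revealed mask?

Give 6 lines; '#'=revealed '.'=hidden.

Answer: ##....
##....
##....
##....
......
......

Derivation:
Click 1 (2,1) count=1: revealed 1 new [(2,1)] -> total=1
Click 2 (1,0) count=0: revealed 7 new [(0,0) (0,1) (1,0) (1,1) (2,0) (3,0) (3,1)] -> total=8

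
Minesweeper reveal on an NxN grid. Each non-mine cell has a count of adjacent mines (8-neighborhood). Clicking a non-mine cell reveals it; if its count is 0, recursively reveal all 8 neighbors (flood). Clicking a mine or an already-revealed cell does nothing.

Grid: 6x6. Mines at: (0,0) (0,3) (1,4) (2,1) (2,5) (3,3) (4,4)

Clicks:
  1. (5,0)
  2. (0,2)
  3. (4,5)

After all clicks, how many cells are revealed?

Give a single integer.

Click 1 (5,0) count=0: revealed 11 new [(3,0) (3,1) (3,2) (4,0) (4,1) (4,2) (4,3) (5,0) (5,1) (5,2) (5,3)] -> total=11
Click 2 (0,2) count=1: revealed 1 new [(0,2)] -> total=12
Click 3 (4,5) count=1: revealed 1 new [(4,5)] -> total=13

Answer: 13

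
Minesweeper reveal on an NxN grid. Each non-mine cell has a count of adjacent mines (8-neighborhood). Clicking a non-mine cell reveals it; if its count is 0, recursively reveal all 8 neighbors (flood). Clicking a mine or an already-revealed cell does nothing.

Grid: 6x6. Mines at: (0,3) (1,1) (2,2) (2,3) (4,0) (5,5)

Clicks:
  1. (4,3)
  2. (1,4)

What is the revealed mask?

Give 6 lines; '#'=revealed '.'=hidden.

Answer: ......
....#.
......
.####.
.####.
.####.

Derivation:
Click 1 (4,3) count=0: revealed 12 new [(3,1) (3,2) (3,3) (3,4) (4,1) (4,2) (4,3) (4,4) (5,1) (5,2) (5,3) (5,4)] -> total=12
Click 2 (1,4) count=2: revealed 1 new [(1,4)] -> total=13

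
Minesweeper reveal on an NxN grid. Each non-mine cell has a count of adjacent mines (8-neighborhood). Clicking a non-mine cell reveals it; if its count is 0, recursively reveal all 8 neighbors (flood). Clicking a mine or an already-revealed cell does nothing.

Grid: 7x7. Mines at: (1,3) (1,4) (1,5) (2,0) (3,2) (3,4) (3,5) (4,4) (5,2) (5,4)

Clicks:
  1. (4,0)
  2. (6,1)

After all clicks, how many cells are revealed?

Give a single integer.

Answer: 8

Derivation:
Click 1 (4,0) count=0: revealed 8 new [(3,0) (3,1) (4,0) (4,1) (5,0) (5,1) (6,0) (6,1)] -> total=8
Click 2 (6,1) count=1: revealed 0 new [(none)] -> total=8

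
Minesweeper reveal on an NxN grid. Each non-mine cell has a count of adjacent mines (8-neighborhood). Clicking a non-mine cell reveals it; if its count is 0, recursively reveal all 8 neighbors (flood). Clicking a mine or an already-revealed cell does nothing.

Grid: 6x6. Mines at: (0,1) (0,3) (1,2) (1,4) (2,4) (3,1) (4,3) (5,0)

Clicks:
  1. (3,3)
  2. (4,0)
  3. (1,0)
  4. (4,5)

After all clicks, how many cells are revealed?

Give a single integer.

Answer: 9

Derivation:
Click 1 (3,3) count=2: revealed 1 new [(3,3)] -> total=1
Click 2 (4,0) count=2: revealed 1 new [(4,0)] -> total=2
Click 3 (1,0) count=1: revealed 1 new [(1,0)] -> total=3
Click 4 (4,5) count=0: revealed 6 new [(3,4) (3,5) (4,4) (4,5) (5,4) (5,5)] -> total=9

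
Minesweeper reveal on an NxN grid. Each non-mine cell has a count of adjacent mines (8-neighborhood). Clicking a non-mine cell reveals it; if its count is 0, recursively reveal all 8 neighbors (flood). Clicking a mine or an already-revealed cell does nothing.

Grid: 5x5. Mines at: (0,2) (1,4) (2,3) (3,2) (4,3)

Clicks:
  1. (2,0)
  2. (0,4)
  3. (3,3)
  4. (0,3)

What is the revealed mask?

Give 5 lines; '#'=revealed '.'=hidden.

Answer: ##.##
##...
##...
##.#.
##...

Derivation:
Click 1 (2,0) count=0: revealed 10 new [(0,0) (0,1) (1,0) (1,1) (2,0) (2,1) (3,0) (3,1) (4,0) (4,1)] -> total=10
Click 2 (0,4) count=1: revealed 1 new [(0,4)] -> total=11
Click 3 (3,3) count=3: revealed 1 new [(3,3)] -> total=12
Click 4 (0,3) count=2: revealed 1 new [(0,3)] -> total=13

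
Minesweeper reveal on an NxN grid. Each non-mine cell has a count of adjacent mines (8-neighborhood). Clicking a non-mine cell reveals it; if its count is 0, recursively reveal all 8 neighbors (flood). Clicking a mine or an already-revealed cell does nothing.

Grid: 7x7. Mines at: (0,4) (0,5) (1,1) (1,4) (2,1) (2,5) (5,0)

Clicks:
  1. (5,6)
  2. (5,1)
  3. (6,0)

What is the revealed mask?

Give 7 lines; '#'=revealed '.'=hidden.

Click 1 (5,6) count=0: revealed 27 new [(2,2) (2,3) (2,4) (3,1) (3,2) (3,3) (3,4) (3,5) (3,6) (4,1) (4,2) (4,3) (4,4) (4,5) (4,6) (5,1) (5,2) (5,3) (5,4) (5,5) (5,6) (6,1) (6,2) (6,3) (6,4) (6,5) (6,6)] -> total=27
Click 2 (5,1) count=1: revealed 0 new [(none)] -> total=27
Click 3 (6,0) count=1: revealed 1 new [(6,0)] -> total=28

Answer: .......
.......
..###..
.######
.######
.######
#######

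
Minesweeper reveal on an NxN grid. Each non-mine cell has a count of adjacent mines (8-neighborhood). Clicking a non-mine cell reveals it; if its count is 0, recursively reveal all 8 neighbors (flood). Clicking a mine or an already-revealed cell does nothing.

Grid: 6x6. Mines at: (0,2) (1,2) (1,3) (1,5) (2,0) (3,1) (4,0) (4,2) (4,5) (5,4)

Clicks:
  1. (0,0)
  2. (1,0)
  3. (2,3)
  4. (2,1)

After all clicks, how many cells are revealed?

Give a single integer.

Answer: 6

Derivation:
Click 1 (0,0) count=0: revealed 4 new [(0,0) (0,1) (1,0) (1,1)] -> total=4
Click 2 (1,0) count=1: revealed 0 new [(none)] -> total=4
Click 3 (2,3) count=2: revealed 1 new [(2,3)] -> total=5
Click 4 (2,1) count=3: revealed 1 new [(2,1)] -> total=6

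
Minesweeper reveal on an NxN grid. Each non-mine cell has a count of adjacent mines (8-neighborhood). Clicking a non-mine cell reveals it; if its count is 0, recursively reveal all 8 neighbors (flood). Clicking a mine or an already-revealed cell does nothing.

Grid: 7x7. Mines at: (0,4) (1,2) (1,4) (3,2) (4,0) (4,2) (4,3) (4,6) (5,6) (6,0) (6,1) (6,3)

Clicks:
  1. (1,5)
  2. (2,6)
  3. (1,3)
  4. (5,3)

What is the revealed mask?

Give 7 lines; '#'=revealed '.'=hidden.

Answer: .....##
...#.##
.....##
.....##
.......
...#...
.......

Derivation:
Click 1 (1,5) count=2: revealed 1 new [(1,5)] -> total=1
Click 2 (2,6) count=0: revealed 7 new [(0,5) (0,6) (1,6) (2,5) (2,6) (3,5) (3,6)] -> total=8
Click 3 (1,3) count=3: revealed 1 new [(1,3)] -> total=9
Click 4 (5,3) count=3: revealed 1 new [(5,3)] -> total=10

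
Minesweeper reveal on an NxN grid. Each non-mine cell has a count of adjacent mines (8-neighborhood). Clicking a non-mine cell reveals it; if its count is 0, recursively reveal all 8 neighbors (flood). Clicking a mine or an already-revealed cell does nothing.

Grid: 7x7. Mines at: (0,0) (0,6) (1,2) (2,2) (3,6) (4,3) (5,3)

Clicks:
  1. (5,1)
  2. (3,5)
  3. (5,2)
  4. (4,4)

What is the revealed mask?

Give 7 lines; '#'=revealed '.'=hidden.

Click 1 (5,1) count=0: revealed 16 new [(1,0) (1,1) (2,0) (2,1) (3,0) (3,1) (3,2) (4,0) (4,1) (4,2) (5,0) (5,1) (5,2) (6,0) (6,1) (6,2)] -> total=16
Click 2 (3,5) count=1: revealed 1 new [(3,5)] -> total=17
Click 3 (5,2) count=2: revealed 0 new [(none)] -> total=17
Click 4 (4,4) count=2: revealed 1 new [(4,4)] -> total=18

Answer: .......
##.....
##.....
###..#.
###.#..
###....
###....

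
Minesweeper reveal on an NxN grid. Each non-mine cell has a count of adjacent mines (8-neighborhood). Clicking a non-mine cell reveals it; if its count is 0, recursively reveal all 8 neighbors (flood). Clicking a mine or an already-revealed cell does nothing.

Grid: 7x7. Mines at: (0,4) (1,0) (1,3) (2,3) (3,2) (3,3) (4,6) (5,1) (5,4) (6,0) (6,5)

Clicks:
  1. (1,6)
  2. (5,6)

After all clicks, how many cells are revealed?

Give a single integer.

Answer: 12

Derivation:
Click 1 (1,6) count=0: revealed 11 new [(0,5) (0,6) (1,4) (1,5) (1,6) (2,4) (2,5) (2,6) (3,4) (3,5) (3,6)] -> total=11
Click 2 (5,6) count=2: revealed 1 new [(5,6)] -> total=12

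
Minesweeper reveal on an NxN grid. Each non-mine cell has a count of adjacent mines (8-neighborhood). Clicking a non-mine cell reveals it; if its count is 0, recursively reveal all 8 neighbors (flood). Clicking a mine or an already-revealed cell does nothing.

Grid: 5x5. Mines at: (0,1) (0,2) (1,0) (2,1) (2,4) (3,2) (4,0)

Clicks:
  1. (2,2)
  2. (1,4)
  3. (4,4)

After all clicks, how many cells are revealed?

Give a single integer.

Answer: 6

Derivation:
Click 1 (2,2) count=2: revealed 1 new [(2,2)] -> total=1
Click 2 (1,4) count=1: revealed 1 new [(1,4)] -> total=2
Click 3 (4,4) count=0: revealed 4 new [(3,3) (3,4) (4,3) (4,4)] -> total=6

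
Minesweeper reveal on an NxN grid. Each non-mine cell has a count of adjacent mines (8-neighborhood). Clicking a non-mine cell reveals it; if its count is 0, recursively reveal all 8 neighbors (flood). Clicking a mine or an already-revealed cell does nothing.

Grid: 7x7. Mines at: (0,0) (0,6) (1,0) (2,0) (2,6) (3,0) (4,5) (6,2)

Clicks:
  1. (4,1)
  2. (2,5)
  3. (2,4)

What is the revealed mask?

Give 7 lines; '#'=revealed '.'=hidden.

Click 1 (4,1) count=1: revealed 1 new [(4,1)] -> total=1
Click 2 (2,5) count=1: revealed 1 new [(2,5)] -> total=2
Click 3 (2,4) count=0: revealed 26 new [(0,1) (0,2) (0,3) (0,4) (0,5) (1,1) (1,2) (1,3) (1,4) (1,5) (2,1) (2,2) (2,3) (2,4) (3,1) (3,2) (3,3) (3,4) (3,5) (4,2) (4,3) (4,4) (5,1) (5,2) (5,3) (5,4)] -> total=28

Answer: .#####.
.#####.
.#####.
.#####.
.####..
.####..
.......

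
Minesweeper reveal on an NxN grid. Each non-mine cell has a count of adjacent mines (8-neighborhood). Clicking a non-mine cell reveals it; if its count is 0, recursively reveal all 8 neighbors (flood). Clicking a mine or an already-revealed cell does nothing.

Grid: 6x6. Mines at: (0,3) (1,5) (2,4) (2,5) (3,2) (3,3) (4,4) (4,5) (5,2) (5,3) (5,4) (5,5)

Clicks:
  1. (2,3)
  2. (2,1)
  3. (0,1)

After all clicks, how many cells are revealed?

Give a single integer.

Click 1 (2,3) count=3: revealed 1 new [(2,3)] -> total=1
Click 2 (2,1) count=1: revealed 1 new [(2,1)] -> total=2
Click 3 (0,1) count=0: revealed 14 new [(0,0) (0,1) (0,2) (1,0) (1,1) (1,2) (2,0) (2,2) (3,0) (3,1) (4,0) (4,1) (5,0) (5,1)] -> total=16

Answer: 16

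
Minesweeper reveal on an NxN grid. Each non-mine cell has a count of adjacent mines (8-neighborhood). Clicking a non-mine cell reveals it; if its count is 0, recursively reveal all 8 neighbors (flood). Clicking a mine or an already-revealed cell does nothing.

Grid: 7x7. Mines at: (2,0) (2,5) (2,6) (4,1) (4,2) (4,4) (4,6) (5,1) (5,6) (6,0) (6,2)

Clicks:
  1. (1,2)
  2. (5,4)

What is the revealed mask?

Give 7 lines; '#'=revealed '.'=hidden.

Click 1 (1,2) count=0: revealed 22 new [(0,0) (0,1) (0,2) (0,3) (0,4) (0,5) (0,6) (1,0) (1,1) (1,2) (1,3) (1,4) (1,5) (1,6) (2,1) (2,2) (2,3) (2,4) (3,1) (3,2) (3,3) (3,4)] -> total=22
Click 2 (5,4) count=1: revealed 1 new [(5,4)] -> total=23

Answer: #######
#######
.####..
.####..
.......
....#..
.......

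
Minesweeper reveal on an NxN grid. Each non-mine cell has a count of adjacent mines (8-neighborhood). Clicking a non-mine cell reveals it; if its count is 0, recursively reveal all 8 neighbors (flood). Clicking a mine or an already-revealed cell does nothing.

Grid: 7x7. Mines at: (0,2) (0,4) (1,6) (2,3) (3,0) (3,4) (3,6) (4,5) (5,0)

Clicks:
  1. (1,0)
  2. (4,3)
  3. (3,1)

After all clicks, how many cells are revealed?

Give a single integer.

Click 1 (1,0) count=0: revealed 6 new [(0,0) (0,1) (1,0) (1,1) (2,0) (2,1)] -> total=6
Click 2 (4,3) count=1: revealed 1 new [(4,3)] -> total=7
Click 3 (3,1) count=1: revealed 1 new [(3,1)] -> total=8

Answer: 8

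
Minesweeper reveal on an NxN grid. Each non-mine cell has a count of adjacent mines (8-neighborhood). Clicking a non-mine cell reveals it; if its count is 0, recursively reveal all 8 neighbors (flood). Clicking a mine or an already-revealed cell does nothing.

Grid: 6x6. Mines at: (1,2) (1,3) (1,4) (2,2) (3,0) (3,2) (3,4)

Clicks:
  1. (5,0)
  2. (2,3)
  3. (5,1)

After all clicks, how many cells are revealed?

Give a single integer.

Click 1 (5,0) count=0: revealed 12 new [(4,0) (4,1) (4,2) (4,3) (4,4) (4,5) (5,0) (5,1) (5,2) (5,3) (5,4) (5,5)] -> total=12
Click 2 (2,3) count=6: revealed 1 new [(2,3)] -> total=13
Click 3 (5,1) count=0: revealed 0 new [(none)] -> total=13

Answer: 13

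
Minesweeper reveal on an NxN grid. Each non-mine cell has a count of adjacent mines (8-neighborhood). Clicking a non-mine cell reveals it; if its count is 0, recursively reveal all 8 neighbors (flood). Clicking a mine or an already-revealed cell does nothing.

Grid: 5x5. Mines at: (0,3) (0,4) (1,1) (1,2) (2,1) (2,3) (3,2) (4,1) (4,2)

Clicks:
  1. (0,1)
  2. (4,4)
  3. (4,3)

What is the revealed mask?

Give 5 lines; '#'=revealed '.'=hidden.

Answer: .#...
.....
.....
...##
...##

Derivation:
Click 1 (0,1) count=2: revealed 1 new [(0,1)] -> total=1
Click 2 (4,4) count=0: revealed 4 new [(3,3) (3,4) (4,3) (4,4)] -> total=5
Click 3 (4,3) count=2: revealed 0 new [(none)] -> total=5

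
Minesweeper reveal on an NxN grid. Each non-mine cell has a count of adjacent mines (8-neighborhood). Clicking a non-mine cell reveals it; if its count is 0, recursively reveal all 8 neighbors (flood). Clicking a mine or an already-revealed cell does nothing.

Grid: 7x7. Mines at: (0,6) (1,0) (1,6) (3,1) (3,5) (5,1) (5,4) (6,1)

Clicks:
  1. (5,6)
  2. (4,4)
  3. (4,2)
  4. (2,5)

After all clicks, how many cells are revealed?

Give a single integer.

Answer: 9

Derivation:
Click 1 (5,6) count=0: revealed 6 new [(4,5) (4,6) (5,5) (5,6) (6,5) (6,6)] -> total=6
Click 2 (4,4) count=2: revealed 1 new [(4,4)] -> total=7
Click 3 (4,2) count=2: revealed 1 new [(4,2)] -> total=8
Click 4 (2,5) count=2: revealed 1 new [(2,5)] -> total=9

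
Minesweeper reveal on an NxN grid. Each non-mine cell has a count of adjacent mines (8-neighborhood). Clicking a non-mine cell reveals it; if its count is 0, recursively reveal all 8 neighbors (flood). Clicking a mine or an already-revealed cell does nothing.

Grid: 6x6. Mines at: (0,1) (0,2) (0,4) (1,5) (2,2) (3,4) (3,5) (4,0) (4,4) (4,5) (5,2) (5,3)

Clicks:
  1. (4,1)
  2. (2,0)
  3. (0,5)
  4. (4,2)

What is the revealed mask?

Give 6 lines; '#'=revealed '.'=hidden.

Click 1 (4,1) count=2: revealed 1 new [(4,1)] -> total=1
Click 2 (2,0) count=0: revealed 6 new [(1,0) (1,1) (2,0) (2,1) (3,0) (3,1)] -> total=7
Click 3 (0,5) count=2: revealed 1 new [(0,5)] -> total=8
Click 4 (4,2) count=2: revealed 1 new [(4,2)] -> total=9

Answer: .....#
##....
##....
##....
.##...
......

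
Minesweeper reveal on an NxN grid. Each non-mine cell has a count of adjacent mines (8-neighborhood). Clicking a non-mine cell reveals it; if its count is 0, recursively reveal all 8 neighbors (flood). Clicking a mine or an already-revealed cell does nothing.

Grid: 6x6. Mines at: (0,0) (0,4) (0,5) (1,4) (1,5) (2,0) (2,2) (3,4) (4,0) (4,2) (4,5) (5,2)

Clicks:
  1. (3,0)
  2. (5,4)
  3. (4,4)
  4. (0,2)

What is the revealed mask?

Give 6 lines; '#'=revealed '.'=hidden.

Answer: .###..
.###..
......
#.....
....#.
....#.

Derivation:
Click 1 (3,0) count=2: revealed 1 new [(3,0)] -> total=1
Click 2 (5,4) count=1: revealed 1 new [(5,4)] -> total=2
Click 3 (4,4) count=2: revealed 1 new [(4,4)] -> total=3
Click 4 (0,2) count=0: revealed 6 new [(0,1) (0,2) (0,3) (1,1) (1,2) (1,3)] -> total=9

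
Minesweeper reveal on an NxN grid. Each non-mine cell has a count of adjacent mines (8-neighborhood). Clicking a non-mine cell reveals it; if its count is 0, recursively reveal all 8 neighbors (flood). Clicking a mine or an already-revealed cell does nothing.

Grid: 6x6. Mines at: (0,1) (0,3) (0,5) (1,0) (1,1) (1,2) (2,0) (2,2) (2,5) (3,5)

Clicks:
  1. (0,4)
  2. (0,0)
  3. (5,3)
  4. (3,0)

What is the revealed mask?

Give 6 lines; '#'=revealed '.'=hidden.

Answer: #...#.
......
......
#####.
######
######

Derivation:
Click 1 (0,4) count=2: revealed 1 new [(0,4)] -> total=1
Click 2 (0,0) count=3: revealed 1 new [(0,0)] -> total=2
Click 3 (5,3) count=0: revealed 17 new [(3,0) (3,1) (3,2) (3,3) (3,4) (4,0) (4,1) (4,2) (4,3) (4,4) (4,5) (5,0) (5,1) (5,2) (5,3) (5,4) (5,5)] -> total=19
Click 4 (3,0) count=1: revealed 0 new [(none)] -> total=19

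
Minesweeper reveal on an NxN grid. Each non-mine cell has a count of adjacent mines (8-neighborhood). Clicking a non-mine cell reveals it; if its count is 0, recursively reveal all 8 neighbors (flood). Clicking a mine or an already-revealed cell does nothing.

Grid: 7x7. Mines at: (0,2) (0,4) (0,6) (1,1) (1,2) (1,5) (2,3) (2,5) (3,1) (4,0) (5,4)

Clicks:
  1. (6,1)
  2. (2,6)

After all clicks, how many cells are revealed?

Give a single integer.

Click 1 (6,1) count=0: revealed 11 new [(4,1) (4,2) (4,3) (5,0) (5,1) (5,2) (5,3) (6,0) (6,1) (6,2) (6,3)] -> total=11
Click 2 (2,6) count=2: revealed 1 new [(2,6)] -> total=12

Answer: 12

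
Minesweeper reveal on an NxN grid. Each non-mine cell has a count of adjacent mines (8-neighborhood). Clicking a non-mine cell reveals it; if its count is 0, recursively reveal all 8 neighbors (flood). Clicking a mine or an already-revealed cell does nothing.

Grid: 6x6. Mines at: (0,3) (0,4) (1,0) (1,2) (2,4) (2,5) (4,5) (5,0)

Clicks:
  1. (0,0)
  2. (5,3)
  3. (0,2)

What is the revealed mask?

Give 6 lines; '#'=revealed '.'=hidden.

Answer: #.#...
......
####..
#####.
#####.
.####.

Derivation:
Click 1 (0,0) count=1: revealed 1 new [(0,0)] -> total=1
Click 2 (5,3) count=0: revealed 18 new [(2,0) (2,1) (2,2) (2,3) (3,0) (3,1) (3,2) (3,3) (3,4) (4,0) (4,1) (4,2) (4,3) (4,4) (5,1) (5,2) (5,3) (5,4)] -> total=19
Click 3 (0,2) count=2: revealed 1 new [(0,2)] -> total=20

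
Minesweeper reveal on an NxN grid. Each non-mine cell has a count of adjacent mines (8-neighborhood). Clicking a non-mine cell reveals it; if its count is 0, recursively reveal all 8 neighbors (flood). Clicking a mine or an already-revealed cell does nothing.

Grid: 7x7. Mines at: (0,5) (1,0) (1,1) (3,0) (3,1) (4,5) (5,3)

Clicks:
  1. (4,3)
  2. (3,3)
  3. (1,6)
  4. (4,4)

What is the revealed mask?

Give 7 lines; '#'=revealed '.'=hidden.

Click 1 (4,3) count=1: revealed 1 new [(4,3)] -> total=1
Click 2 (3,3) count=0: revealed 20 new [(0,2) (0,3) (0,4) (1,2) (1,3) (1,4) (1,5) (1,6) (2,2) (2,3) (2,4) (2,5) (2,6) (3,2) (3,3) (3,4) (3,5) (3,6) (4,2) (4,4)] -> total=21
Click 3 (1,6) count=1: revealed 0 new [(none)] -> total=21
Click 4 (4,4) count=2: revealed 0 new [(none)] -> total=21

Answer: ..###..
..#####
..#####
..#####
..###..
.......
.......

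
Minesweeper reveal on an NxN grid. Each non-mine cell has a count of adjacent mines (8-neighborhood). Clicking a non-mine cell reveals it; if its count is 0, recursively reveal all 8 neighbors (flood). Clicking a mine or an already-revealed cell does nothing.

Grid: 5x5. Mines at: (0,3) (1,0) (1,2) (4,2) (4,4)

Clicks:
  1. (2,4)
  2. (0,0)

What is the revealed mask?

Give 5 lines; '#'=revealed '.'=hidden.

Click 1 (2,4) count=0: revealed 6 new [(1,3) (1,4) (2,3) (2,4) (3,3) (3,4)] -> total=6
Click 2 (0,0) count=1: revealed 1 new [(0,0)] -> total=7

Answer: #....
...##
...##
...##
.....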